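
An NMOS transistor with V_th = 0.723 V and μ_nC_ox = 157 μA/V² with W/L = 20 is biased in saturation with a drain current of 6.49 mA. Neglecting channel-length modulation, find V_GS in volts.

V_GS = 2.76 V

k_n = μ_nC_ox · (W/L) = 3.14 mA/V².
In saturation I_D = ½ k_n (V_GS − V_th)², so V_GS − V_th = √(2 I_D / k_n) = √(2 × 6.49 / 3.14) = 2.03 V.
V_GS = 0.723 + 2.03 = 2.76 V.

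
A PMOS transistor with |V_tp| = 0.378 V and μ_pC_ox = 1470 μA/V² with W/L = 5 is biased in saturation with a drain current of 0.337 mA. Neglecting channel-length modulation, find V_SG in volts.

V_SG = 0.681 V

k_p = μ_pC_ox · (W/L) = 7.35 mA/V².
In saturation I_D = ½ k_p (V_SG − |V_tp|)², so V_SG − |V_tp| = √(2 I_D / k_p) = √(2 × 0.337 / 7.35) = 0.303 V.
V_SG = 0.378 + 0.303 = 0.681 V.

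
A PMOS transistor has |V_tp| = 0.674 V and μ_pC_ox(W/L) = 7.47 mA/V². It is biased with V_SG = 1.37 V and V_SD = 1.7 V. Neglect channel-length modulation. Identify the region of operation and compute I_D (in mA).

V_ov = V_SG − |V_tp| = 1.37 − 0.674 = 0.696 V.
Since V_SD = 1.7 V ≥ V_ov = 0.696 V, the device is in saturation.
I_D = ½ k_p V_ov² = 0.5 × 7.47 × 0.696² = 1.81 mA.

Saturation; I_D = 1.81 mA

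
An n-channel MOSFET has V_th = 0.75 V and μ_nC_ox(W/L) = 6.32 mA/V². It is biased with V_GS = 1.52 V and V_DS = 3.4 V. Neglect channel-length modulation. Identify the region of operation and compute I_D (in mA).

V_ov = V_GS − V_th = 1.52 − 0.75 = 0.77 V.
Since V_DS = 3.4 V ≥ V_ov = 0.77 V, the device is in saturation.
I_D = ½ k_n V_ov² = 0.5 × 6.32 × 0.77² = 1.87 mA.

Saturation; I_D = 1.87 mA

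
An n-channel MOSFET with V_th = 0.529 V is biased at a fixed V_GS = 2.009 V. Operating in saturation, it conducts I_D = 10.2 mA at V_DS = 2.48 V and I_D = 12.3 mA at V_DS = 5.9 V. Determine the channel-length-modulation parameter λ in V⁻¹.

With V_GS fixed, I_D ∝ (1 + λ V_DS) in saturation, so I_D2/I_D1 = (1 + λ V_DS2)/(1 + λ V_DS1).
12.3/10.2 = 1.206 = (1 + 5.9 λ)/(1 + 2.48 λ).
Solving: λ (I_D1 V_DS2 − I_D2 V_DS1) = I_D2 − I_D1, so λ = (12.3 − 10.2) / (10.2 × 5.9 − 12.3 × 2.48) = 2.1 / 29.7 = 0.0708 V⁻¹.

λ = 0.0708 V⁻¹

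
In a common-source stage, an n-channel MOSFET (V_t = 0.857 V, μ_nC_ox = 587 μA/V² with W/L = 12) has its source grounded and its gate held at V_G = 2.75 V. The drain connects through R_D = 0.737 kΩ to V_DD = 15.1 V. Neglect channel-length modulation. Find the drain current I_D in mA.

I_D = 12.6 mA

V_GS = V_G = 2.75 V, so V_ov = 2.75 − 0.857 = 1.89 V.
k_n = μ_nC_ox · (W/L) = 7.044 mA/V².
Assume saturation: I_D = ½ k_n V_ov² = 0.5 × 7.044 × 1.89² = 12.6 mA, giving V_DS = V_DD − I_D R_D = 15.1 − 12.6 × 0.737 = 5.8 V.
V_DS = 5.8 V ≥ V_ov = 1.89 V, confirming saturation.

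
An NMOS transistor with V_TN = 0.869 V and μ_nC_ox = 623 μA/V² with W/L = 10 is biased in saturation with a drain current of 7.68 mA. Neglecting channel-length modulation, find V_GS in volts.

V_GS = 2.44 V

k_n = μ_nC_ox · (W/L) = 6.23 mA/V².
In saturation I_D = ½ k_n (V_GS − V_TN)², so V_GS − V_TN = √(2 I_D / k_n) = √(2 × 7.68 / 6.23) = 1.57 V.
V_GS = 0.869 + 1.57 = 2.44 V.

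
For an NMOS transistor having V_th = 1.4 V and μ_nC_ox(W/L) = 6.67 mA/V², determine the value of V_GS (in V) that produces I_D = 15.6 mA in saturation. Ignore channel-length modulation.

In saturation I_D = ½ k_n (V_GS − V_th)², so V_GS − V_th = √(2 I_D / k_n) = √(2 × 15.6 / 6.67) = 2.16 V.
V_GS = 1.4 + 2.16 = 3.56 V.

V_GS = 3.56 V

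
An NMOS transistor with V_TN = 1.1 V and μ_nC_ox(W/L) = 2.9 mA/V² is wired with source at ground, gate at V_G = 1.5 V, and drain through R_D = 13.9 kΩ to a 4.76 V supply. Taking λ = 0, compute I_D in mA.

I_D = 0.232 mA

V_GS = V_G = 1.5 V, so V_ov = 1.5 − 1.1 = 0.4 V.
Assume saturation: I_D = ½ k_n V_ov² = 0.5 × 2.9 × 0.4² = 0.232 mA, giving V_DS = V_DD − I_D R_D = 4.76 − 0.232 × 13.9 = 1.54 V.
V_DS = 1.54 V ≥ V_ov = 0.4 V, confirming saturation.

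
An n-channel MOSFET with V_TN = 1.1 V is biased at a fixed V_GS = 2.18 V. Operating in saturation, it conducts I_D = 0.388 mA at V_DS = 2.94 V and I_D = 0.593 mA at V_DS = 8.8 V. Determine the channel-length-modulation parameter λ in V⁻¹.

With V_GS fixed, I_D ∝ (1 + λ V_DS) in saturation, so I_D2/I_D1 = (1 + λ V_DS2)/(1 + λ V_DS1).
0.593/0.388 = 1.528 = (1 + 8.8 λ)/(1 + 2.94 λ).
Solving: λ (I_D1 V_DS2 − I_D2 V_DS1) = I_D2 − I_D1, so λ = (0.593 − 0.388) / (0.388 × 8.8 − 0.593 × 2.94) = 0.205 / 1.67 = 0.123 V⁻¹.

λ = 0.123 V⁻¹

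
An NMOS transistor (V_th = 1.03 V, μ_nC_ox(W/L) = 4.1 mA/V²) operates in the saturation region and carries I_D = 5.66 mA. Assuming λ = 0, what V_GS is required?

V_GS = 2.69 V

In saturation I_D = ½ k_n (V_GS − V_th)², so V_GS − V_th = √(2 I_D / k_n) = √(2 × 5.66 / 4.1) = 1.66 V.
V_GS = 1.03 + 1.66 = 2.69 V.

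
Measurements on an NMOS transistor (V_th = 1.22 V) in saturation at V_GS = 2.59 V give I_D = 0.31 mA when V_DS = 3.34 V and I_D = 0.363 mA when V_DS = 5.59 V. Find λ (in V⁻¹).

λ = 0.102 V⁻¹

With V_GS fixed, I_D ∝ (1 + λ V_DS) in saturation, so I_D2/I_D1 = (1 + λ V_DS2)/(1 + λ V_DS1).
0.363/0.31 = 1.171 = (1 + 5.59 λ)/(1 + 3.34 λ).
Solving: λ (I_D1 V_DS2 − I_D2 V_DS1) = I_D2 − I_D1, so λ = (0.363 − 0.31) / (0.31 × 5.59 − 0.363 × 3.34) = 0.053 / 0.52 = 0.102 V⁻¹.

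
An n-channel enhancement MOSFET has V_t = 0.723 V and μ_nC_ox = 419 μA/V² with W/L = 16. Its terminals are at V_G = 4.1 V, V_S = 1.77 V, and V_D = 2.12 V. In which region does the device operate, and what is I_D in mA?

Triode; I_D = 3.36 mA

V_GS = V_G − V_S = 4.1 − 1.77 = 2.33 V; V_DS = V_D − V_S = 2.12 − 1.77 = 0.35 V.
k_n = μ_nC_ox · (W/L) = 6.704 mA/V².
V_ov = V_GS − V_t = 2.33 − 0.723 = 1.61 V.
Since V_DS = 0.35 V < V_ov = 1.61 V, the device is in the triode region.
I_D = k_n [V_ov · V_DS − ½ V_DS²] = 6.704 × [1.61 × 0.35 − 0.5 × 0.35²] = 3.36 mA.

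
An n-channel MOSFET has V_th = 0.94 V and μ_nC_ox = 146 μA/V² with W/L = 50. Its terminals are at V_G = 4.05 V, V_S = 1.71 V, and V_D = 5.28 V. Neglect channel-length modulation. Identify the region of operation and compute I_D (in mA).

V_GS = V_G − V_S = 4.05 − 1.71 = 2.34 V; V_DS = V_D − V_S = 5.28 − 1.71 = 3.57 V.
k_n = μ_nC_ox · (W/L) = 7.3 mA/V².
V_ov = V_GS − V_th = 2.34 − 0.94 = 1.4 V.
Since V_DS = 3.57 V ≥ V_ov = 1.4 V, the device is in saturation.
I_D = ½ k_n V_ov² = 0.5 × 7.3 × 1.4² = 7.15 mA.

Saturation; I_D = 7.15 mA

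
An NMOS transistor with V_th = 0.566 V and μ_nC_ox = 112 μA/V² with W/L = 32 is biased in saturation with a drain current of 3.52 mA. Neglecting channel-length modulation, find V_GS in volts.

k_n = μ_nC_ox · (W/L) = 3.584 mA/V².
In saturation I_D = ½ k_n (V_GS − V_th)², so V_GS − V_th = √(2 I_D / k_n) = √(2 × 3.52 / 3.584) = 1.4 V.
V_GS = 0.566 + 1.4 = 1.97 V.

V_GS = 1.97 V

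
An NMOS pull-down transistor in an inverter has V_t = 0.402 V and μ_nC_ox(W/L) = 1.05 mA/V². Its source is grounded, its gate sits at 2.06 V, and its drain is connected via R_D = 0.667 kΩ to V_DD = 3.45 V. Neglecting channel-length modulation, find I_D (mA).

V_GS = V_G = 2.06 V, so V_ov = 2.06 − 0.402 = 1.66 V.
Assume saturation: I_D = ½ k_n V_ov² = 0.5 × 1.05 × 1.66² = 1.44 mA, giving V_DS = V_DD − I_D R_D = 3.45 − 1.44 × 0.667 = 2.49 V.
V_DS = 2.49 V ≥ V_ov = 1.66 V, confirming saturation.

I_D = 1.44 mA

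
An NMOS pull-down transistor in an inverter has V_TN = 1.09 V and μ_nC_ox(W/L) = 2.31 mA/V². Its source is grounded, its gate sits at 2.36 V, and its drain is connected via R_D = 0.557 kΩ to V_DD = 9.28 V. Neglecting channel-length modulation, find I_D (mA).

V_GS = V_G = 2.36 V, so V_ov = 2.36 − 1.09 = 1.27 V.
Assume saturation: I_D = ½ k_n V_ov² = 0.5 × 2.31 × 1.27² = 1.86 mA, giving V_DS = V_DD − I_D R_D = 9.28 − 1.86 × 0.557 = 8.24 V.
V_DS = 8.24 V ≥ V_ov = 1.27 V, confirming saturation.

I_D = 1.86 mA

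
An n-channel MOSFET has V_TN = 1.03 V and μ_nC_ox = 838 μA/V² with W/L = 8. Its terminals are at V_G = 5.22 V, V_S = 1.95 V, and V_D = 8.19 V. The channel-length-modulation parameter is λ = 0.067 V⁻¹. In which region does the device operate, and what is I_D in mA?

Saturation; I_D = 23.9 mA

V_GS = V_G − V_S = 5.22 − 1.95 = 3.27 V; V_DS = V_D − V_S = 8.19 − 1.95 = 6.24 V.
k_n = μ_nC_ox · (W/L) = 6.704 mA/V².
V_ov = V_GS − V_TN = 3.27 − 1.03 = 2.24 V.
Since V_DS = 6.24 V ≥ V_ov = 2.24 V, the device is in saturation.
I_D = ½ k_n V_ov² (1 + λ V_DS) = 0.5 × 6.704 × 2.24² × (1 + 0.067 × 6.24) = 23.9 mA.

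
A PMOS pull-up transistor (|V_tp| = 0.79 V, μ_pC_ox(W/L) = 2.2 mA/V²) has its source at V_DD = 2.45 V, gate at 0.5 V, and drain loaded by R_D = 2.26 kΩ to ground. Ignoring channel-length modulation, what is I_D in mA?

I_D = 0.894 mA

V_SG = V_DD − V_G = 2.45 − 0.5 = 1.95 V, so V_ov = 1.95 − 0.79 = 1.16 V.
Assume saturation: I_D = ½ k_p V_ov² = 0.5 × 2.2 × 1.16² = 1.48 mA, giving V_SD = V_DD − I_D R_D = 2.45 − 1.48 × 2.26 = -0.895 V.
But -0.895 V < V_ov = 1.16 V, so the device is actually in triode.
In triode I_D = k_p[V_ov V_SD − ½ V_SD²] and I_D = (V_DD − V_SD)/R_D. Equating: 2.49 V_SD² − 6.768 V_SD + 2.45 = 0, giving V_SD = 0.43 V (the root below V_ov).
I_D = (2.45 − 0.43) / 2.26 = 0.894 mA.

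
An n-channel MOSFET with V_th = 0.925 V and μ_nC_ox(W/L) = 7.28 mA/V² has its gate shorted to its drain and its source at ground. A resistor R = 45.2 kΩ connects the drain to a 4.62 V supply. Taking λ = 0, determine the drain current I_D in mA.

With gate tied to drain, V_GS = V_DS ≥ V_GS − V_th, so the device is in saturation.
KCL at the drain: ½ k_n (V_GS − V_th)² = (V_DD − V_GS)/R.
Let x = V_GS − 0.925. Then 165 x² + x − 3.695 = 0, giving x = 0.147 V (positive root), so V_GS = 1.07 V.
I_D = (V_DD − V_GS)/R = (4.62 − 1.07) / 45.2 = 0.0785 mA.

I_D = 0.0785 mA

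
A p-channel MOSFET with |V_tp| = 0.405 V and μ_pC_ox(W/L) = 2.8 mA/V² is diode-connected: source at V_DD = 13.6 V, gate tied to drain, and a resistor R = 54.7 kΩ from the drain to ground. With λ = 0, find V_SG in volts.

With gate tied to drain, V_SG = V_SD ≥ V_SG − |V_tp|, so the device is in saturation.
KCL at the drain: ½ k_p (V_SG − |V_tp|)² = (V_DD − V_SG)/R.
Let x = V_SG − 0.405. Then 76.6 x² + x − 13.2 = 0, giving x = 0.409 V (positive root), so V_SG = 0.814 V.
I_D = (V_DD − V_SG)/R = (13.6 − 0.814) / 54.7 = 0.234 mA.

V_SG = 0.814 V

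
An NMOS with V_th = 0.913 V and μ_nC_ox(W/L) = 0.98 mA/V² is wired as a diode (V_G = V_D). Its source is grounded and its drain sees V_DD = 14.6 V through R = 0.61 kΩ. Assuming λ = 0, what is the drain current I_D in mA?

I_D = 13.8 mA

With gate tied to drain, V_GS = V_DS ≥ V_GS − V_th, so the device is in saturation.
KCL at the drain: ½ k_n (V_GS − V_th)² = (V_DD − V_GS)/R.
Let x = V_GS − 0.913. Then 0.299 x² + x − 13.69 = 0, giving x = 5.3 V (positive root), so V_GS = 6.21 V.
I_D = (V_DD − V_GS)/R = (14.6 − 6.21) / 0.61 = 13.8 mA.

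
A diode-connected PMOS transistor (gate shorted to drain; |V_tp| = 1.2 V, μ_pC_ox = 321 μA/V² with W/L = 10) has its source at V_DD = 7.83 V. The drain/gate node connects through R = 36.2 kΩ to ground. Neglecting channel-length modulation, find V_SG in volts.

V_SG = 1.53 V

With gate tied to drain, V_SG = V_SD ≥ V_SG − |V_tp|, so the device is in saturation.
k_p = μ_pC_ox · (W/L) = 3.21 mA/V².
KCL at the drain: ½ k_p (V_SG − |V_tp|)² = (V_DD − V_SG)/R.
Let x = V_SG − 1.2. Then 58.1 x² + x − 6.63 = 0, giving x = 0.329 V (positive root), so V_SG = 1.53 V.
I_D = (V_DD − V_SG)/R = (7.83 − 1.53) / 36.2 = 0.174 mA.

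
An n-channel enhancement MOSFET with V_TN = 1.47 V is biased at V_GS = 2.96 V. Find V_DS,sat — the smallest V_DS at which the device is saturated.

V_DS,sat = 1.49 V

The boundary between triode and saturation is V_DS = V_GS − V_TN = V_ov.
V_ov = 2.96 − 1.47 = 1.49 V.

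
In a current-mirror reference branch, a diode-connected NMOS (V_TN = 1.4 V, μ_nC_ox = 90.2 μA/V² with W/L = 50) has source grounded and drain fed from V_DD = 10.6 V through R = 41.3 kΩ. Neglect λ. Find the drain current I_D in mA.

With gate tied to drain, V_GS = V_DS ≥ V_GS − V_TN, so the device is in saturation.
k_n = μ_nC_ox · (W/L) = 4.51 mA/V².
KCL at the drain: ½ k_n (V_GS − V_TN)² = (V_DD − V_GS)/R.
Let x = V_GS − 1.4. Then 93.1 x² + x − 9.2 = 0, giving x = 0.309 V (positive root), so V_GS = 1.71 V.
I_D = (V_DD − V_GS)/R = (10.6 − 1.71) / 41.3 = 0.215 mA.

I_D = 0.215 mA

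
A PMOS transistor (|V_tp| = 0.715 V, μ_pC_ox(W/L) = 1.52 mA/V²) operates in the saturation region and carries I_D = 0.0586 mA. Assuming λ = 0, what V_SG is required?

In saturation I_D = ½ k_p (V_SG − |V_tp|)², so V_SG − |V_tp| = √(2 I_D / k_p) = √(2 × 0.0586 / 1.52) = 0.278 V.
V_SG = 0.715 + 0.278 = 0.993 V.

V_SG = 0.993 V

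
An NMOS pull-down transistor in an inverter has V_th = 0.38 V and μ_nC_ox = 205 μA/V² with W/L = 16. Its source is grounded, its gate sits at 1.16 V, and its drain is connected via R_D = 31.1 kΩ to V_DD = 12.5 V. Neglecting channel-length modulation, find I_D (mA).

I_D = 0.396 mA

V_GS = V_G = 1.16 V, so V_ov = 1.16 − 0.38 = 0.78 V.
k_n = μ_nC_ox · (W/L) = 3.28 mA/V².
Assume saturation: I_D = ½ k_n V_ov² = 0.5 × 3.28 × 0.78² = 0.998 mA, giving V_DS = V_DD − I_D R_D = 12.5 − 0.998 × 31.1 = -18.5 V.
But -18.5 V < V_ov = 0.78 V, so the device is actually in triode.
In triode I_D = k_n[V_ov V_DS − ½ V_DS²] and I_D = (V_DD − V_DS)/R_D. Equating: 51 V_DS² − 80.57 V_DS + 12.5 = 0, giving V_DS = 0.174 V (the root below V_ov).
I_D = (12.5 − 0.174) / 31.1 = 0.396 mA.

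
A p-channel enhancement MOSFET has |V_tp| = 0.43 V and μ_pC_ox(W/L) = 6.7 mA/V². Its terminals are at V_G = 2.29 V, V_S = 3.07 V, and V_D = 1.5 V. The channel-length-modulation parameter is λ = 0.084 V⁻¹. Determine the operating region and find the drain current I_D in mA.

V_SG = V_S − V_G = 3.07 − 2.29 = 0.78 V; V_SD = V_S − V_D = 3.07 − 1.5 = 1.57 V.
V_ov = V_SG − |V_tp| = 0.78 − 0.43 = 0.35 V.
Since V_SD = 1.57 V ≥ V_ov = 0.35 V, the device is in saturation.
I_D = ½ k_p V_ov² (1 + λ V_SD) = 0.5 × 6.7 × 0.35² × (1 + 0.084 × 1.57) = 0.464 mA.

Saturation; I_D = 0.464 mA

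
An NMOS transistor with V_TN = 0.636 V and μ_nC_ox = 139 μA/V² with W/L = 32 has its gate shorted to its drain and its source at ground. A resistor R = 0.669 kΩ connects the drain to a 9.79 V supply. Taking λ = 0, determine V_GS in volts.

With gate tied to drain, V_GS = V_DS ≥ V_GS − V_TN, so the device is in saturation.
k_n = μ_nC_ox · (W/L) = 4.448 mA/V².
KCL at the drain: ½ k_n (V_GS − V_TN)² = (V_DD − V_GS)/R.
Let x = V_GS − 0.636. Then 1.49 x² + x − 9.154 = 0, giving x = 2.17 V (positive root), so V_GS = 2.8 V.
I_D = (V_DD − V_GS)/R = (9.79 − 2.8) / 0.669 = 10.4 mA.

V_GS = 2.80 V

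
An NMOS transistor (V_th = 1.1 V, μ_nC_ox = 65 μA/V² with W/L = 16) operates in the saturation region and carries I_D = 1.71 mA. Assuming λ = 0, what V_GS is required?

k_n = μ_nC_ox · (W/L) = 1.04 mA/V².
In saturation I_D = ½ k_n (V_GS − V_th)², so V_GS − V_th = √(2 I_D / k_n) = √(2 × 1.71 / 1.04) = 1.81 V.
V_GS = 1.1 + 1.81 = 2.91 V.

V_GS = 2.91 V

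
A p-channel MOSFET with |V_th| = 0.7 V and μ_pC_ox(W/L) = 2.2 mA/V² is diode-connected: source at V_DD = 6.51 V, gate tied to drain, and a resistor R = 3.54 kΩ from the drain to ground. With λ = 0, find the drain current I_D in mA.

With gate tied to drain, V_SG = V_SD ≥ V_SG − |V_th|, so the device is in saturation.
KCL at the drain: ½ k_p (V_SG − |V_th|)² = (V_DD − V_SG)/R.
Let x = V_SG − 0.7. Then 3.89 x² + x − 5.81 = 0, giving x = 1.1 V (positive root), so V_SG = 1.8 V.
I_D = (V_DD − V_SG)/R = (6.51 − 1.8) / 3.54 = 1.33 mA.

I_D = 1.33 mA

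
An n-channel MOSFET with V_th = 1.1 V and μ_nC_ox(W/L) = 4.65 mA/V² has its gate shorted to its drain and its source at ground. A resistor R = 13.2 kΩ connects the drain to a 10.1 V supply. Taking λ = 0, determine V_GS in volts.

With gate tied to drain, V_GS = V_DS ≥ V_GS − V_th, so the device is in saturation.
KCL at the drain: ½ k_n (V_GS − V_th)² = (V_DD − V_GS)/R.
Let x = V_GS − 1.1. Then 30.7 x² + x − 9 = 0, giving x = 0.525 V (positive root), so V_GS = 1.63 V.
I_D = (V_DD − V_GS)/R = (10.1 − 1.63) / 13.2 = 0.642 mA.

V_GS = 1.63 V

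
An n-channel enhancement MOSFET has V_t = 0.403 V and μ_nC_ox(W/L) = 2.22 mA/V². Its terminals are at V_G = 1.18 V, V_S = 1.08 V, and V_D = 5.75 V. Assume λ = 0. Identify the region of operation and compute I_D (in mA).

V_GS = V_G − V_S = 1.18 − 1.08 = 0.1 V; V_DS = V_D − V_S = 5.75 − 1.08 = 4.67 V.
V_GS = 0.1 V < V_t = 0.403 V, so the transistor is in cutoff.

Cutoff; I_D = 0 mA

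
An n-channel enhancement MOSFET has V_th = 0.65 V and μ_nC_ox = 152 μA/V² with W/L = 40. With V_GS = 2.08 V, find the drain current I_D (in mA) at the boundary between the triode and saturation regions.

I_D = 6.22 mA

At the boundary V_DS = V_ov = V_GS − V_th = 2.08 − 0.65 = 1.43 V.
k_n = μ_nC_ox · (W/L) = 6.08 mA/V².
I_D = ½ k_n V_ov² = 0.5 × 6.08 × 1.43² = 6.22 mA.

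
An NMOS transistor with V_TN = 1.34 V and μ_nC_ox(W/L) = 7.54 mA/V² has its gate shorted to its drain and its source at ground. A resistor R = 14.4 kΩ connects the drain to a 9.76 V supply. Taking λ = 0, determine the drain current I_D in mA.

With gate tied to drain, V_GS = V_DS ≥ V_GS − V_TN, so the device is in saturation.
KCL at the drain: ½ k_n (V_GS − V_TN)² = (V_DD − V_GS)/R.
Let x = V_GS − 1.34. Then 54.3 x² + x − 8.42 = 0, giving x = 0.385 V (positive root), so V_GS = 1.72 V.
I_D = (V_DD − V_GS)/R = (9.76 − 1.72) / 14.4 = 0.558 mA.

I_D = 0.558 mA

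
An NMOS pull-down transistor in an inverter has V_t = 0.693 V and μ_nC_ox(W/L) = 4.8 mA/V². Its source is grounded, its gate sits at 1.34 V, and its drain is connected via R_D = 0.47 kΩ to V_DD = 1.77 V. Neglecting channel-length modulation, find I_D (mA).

V_GS = V_G = 1.34 V, so V_ov = 1.34 − 0.693 = 0.647 V.
Assume saturation: I_D = ½ k_n V_ov² = 0.5 × 4.8 × 0.647² = 1 mA, giving V_DS = V_DD − I_D R_D = 1.77 − 1 × 0.47 = 1.3 V.
V_DS = 1.3 V ≥ V_ov = 0.647 V, confirming saturation.

I_D = 1.00 mA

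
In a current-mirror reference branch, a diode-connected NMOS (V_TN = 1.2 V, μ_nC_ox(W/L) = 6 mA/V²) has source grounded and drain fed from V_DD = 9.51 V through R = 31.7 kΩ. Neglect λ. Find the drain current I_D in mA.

With gate tied to drain, V_GS = V_DS ≥ V_GS − V_TN, so the device is in saturation.
KCL at the drain: ½ k_n (V_GS − V_TN)² = (V_DD − V_GS)/R.
Let x = V_GS − 1.2. Then 95.1 x² + x − 8.31 = 0, giving x = 0.29 V (positive root), so V_GS = 1.49 V.
I_D = (V_DD − V_GS)/R = (9.51 − 1.49) / 31.7 = 0.253 mA.

I_D = 0.253 mA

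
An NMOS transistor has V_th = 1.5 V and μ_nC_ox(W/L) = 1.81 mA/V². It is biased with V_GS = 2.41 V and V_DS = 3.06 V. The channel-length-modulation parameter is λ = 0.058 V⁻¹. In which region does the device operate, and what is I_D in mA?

Saturation; I_D = 0.882 mA

V_ov = V_GS − V_th = 2.41 − 1.5 = 0.91 V.
Since V_DS = 3.06 V ≥ V_ov = 0.91 V, the device is in saturation.
I_D = ½ k_n V_ov² (1 + λ V_DS) = 0.5 × 1.81 × 0.91² × (1 + 0.058 × 3.06) = 0.882 mA.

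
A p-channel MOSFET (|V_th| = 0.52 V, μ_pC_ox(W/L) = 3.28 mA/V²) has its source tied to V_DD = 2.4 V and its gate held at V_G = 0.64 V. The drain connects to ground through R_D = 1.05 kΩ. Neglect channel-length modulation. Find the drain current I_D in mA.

I_D = 1.76 mA

V_SG = V_DD − V_G = 2.4 − 0.64 = 1.76 V, so V_ov = 1.76 − 0.52 = 1.24 V.
Assume saturation: I_D = ½ k_p V_ov² = 0.5 × 3.28 × 1.24² = 2.52 mA, giving V_SD = V_DD − I_D R_D = 2.4 − 2.52 × 1.05 = -0.248 V.
But -0.248 V < V_ov = 1.24 V, so the device is actually in triode.
In triode I_D = k_p[V_ov V_SD − ½ V_SD²] and I_D = (V_DD − V_SD)/R_D. Equating: 1.72 V_SD² − 5.271 V_SD + 2.4 = 0, giving V_SD = 0.557 V (the root below V_ov).
I_D = (2.4 − 0.557) / 1.05 = 1.76 mA.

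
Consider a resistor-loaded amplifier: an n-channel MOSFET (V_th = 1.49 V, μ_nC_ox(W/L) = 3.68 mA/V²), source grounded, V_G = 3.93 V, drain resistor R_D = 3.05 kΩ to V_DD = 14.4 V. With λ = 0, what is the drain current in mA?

I_D = 4.53 mA

V_GS = V_G = 3.93 V, so V_ov = 3.93 − 1.49 = 2.44 V.
Assume saturation: I_D = ½ k_n V_ov² = 0.5 × 3.68 × 2.44² = 11 mA, giving V_DS = V_DD − I_D R_D = 14.4 − 11 × 3.05 = -19 V.
But -19 V < V_ov = 2.44 V, so the device is actually in triode.
In triode I_D = k_n[V_ov V_DS − ½ V_DS²] and I_D = (V_DD − V_DS)/R_D. Equating: 5.61 V_DS² − 28.39 V_DS + 14.4 = 0, giving V_DS = 0.572 V (the root below V_ov).
I_D = (14.4 − 0.572) / 3.05 = 4.53 mA.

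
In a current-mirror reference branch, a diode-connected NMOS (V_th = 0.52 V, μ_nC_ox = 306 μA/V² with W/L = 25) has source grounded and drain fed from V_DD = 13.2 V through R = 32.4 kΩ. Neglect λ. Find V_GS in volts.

V_GS = 0.836 V

With gate tied to drain, V_GS = V_DS ≥ V_GS − V_th, so the device is in saturation.
k_n = μ_nC_ox · (W/L) = 7.65 mA/V².
KCL at the drain: ½ k_n (V_GS − V_th)² = (V_DD − V_GS)/R.
Let x = V_GS − 0.52. Then 124 x² + x − 12.68 = 0, giving x = 0.316 V (positive root), so V_GS = 0.836 V.
I_D = (V_DD − V_GS)/R = (13.2 − 0.836) / 32.4 = 0.382 mA.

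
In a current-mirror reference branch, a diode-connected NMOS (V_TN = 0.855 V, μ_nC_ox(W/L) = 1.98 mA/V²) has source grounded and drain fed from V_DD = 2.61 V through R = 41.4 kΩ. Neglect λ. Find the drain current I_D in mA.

With gate tied to drain, V_GS = V_DS ≥ V_GS − V_TN, so the device is in saturation.
KCL at the drain: ½ k_n (V_GS − V_TN)² = (V_DD − V_GS)/R.
Let x = V_GS − 0.855. Then 41 x² + x − 1.755 = 0, giving x = 0.195 V (positive root), so V_GS = 1.05 V.
I_D = (V_DD − V_GS)/R = (2.61 − 1.05) / 41.4 = 0.0377 mA.

I_D = 0.0377 mA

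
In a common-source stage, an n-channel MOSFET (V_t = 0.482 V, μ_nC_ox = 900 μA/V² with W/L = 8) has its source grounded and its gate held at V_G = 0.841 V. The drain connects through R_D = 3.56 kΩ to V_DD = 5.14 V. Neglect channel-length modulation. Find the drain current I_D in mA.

V_GS = V_G = 0.841 V, so V_ov = 0.841 − 0.482 = 0.359 V.
k_n = μ_nC_ox · (W/L) = 7.2 mA/V².
Assume saturation: I_D = ½ k_n V_ov² = 0.5 × 7.2 × 0.359² = 0.464 mA, giving V_DS = V_DD − I_D R_D = 5.14 − 0.464 × 3.56 = 3.49 V.
V_DS = 3.49 V ≥ V_ov = 0.359 V, confirming saturation.

I_D = 0.464 mA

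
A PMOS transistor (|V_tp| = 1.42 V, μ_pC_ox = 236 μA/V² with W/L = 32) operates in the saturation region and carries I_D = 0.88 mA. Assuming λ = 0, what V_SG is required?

V_SG = 1.90 V

k_p = μ_pC_ox · (W/L) = 7.552 mA/V².
In saturation I_D = ½ k_p (V_SG − |V_tp|)², so V_SG − |V_tp| = √(2 I_D / k_p) = √(2 × 0.88 / 7.552) = 0.483 V.
V_SG = 1.42 + 0.483 = 1.9 V.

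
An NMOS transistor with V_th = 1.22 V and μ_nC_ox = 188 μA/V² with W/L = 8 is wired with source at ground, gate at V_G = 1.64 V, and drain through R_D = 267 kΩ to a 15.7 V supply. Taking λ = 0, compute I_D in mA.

V_GS = V_G = 1.64 V, so V_ov = 1.64 − 1.22 = 0.42 V.
k_n = μ_nC_ox · (W/L) = 1.504 mA/V².
Assume saturation: I_D = ½ k_n V_ov² = 0.5 × 1.504 × 0.42² = 0.133 mA, giving V_DS = V_DD − I_D R_D = 15.7 − 0.133 × 267 = -19.7 V.
But -19.7 V < V_ov = 0.42 V, so the device is actually in triode.
In triode I_D = k_n[V_ov V_DS − ½ V_DS²] and I_D = (V_DD − V_DS)/R_D. Equating: 201 V_DS² − 169.7 V_DS + 15.7 = 0, giving V_DS = 0.106 V (the root below V_ov).
I_D = (15.7 − 0.106) / 267 = 0.0584 mA.

I_D = 0.0584 mA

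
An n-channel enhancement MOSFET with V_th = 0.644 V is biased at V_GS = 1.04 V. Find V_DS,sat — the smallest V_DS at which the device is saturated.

The boundary between triode and saturation is V_DS = V_GS − V_th = V_ov.
V_ov = 1.04 − 0.644 = 0.396 V.

V_DS,sat = 0.396 V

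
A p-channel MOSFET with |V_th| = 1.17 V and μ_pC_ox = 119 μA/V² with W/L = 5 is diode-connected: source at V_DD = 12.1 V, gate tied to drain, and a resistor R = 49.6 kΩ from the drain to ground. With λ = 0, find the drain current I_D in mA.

I_D = 0.204 mA

With gate tied to drain, V_SG = V_SD ≥ V_SG − |V_th|, so the device is in saturation.
k_p = μ_pC_ox · (W/L) = 0.595 mA/V².
KCL at the drain: ½ k_p (V_SG − |V_th|)² = (V_DD − V_SG)/R.
Let x = V_SG − 1.17. Then 14.8 x² + x − 10.93 = 0, giving x = 0.827 V (positive root), so V_SG = 2 V.
I_D = (V_DD − V_SG)/R = (12.1 − 2) / 49.6 = 0.204 mA.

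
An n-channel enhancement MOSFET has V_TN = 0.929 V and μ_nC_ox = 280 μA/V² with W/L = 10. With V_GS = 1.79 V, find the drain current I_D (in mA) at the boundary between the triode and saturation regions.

At the boundary V_DS = V_ov = V_GS − V_TN = 1.79 − 0.929 = 0.861 V.
k_n = μ_nC_ox · (W/L) = 2.8 mA/V².
I_D = ½ k_n V_ov² = 0.5 × 2.8 × 0.861² = 1.04 mA.

I_D = 1.04 mA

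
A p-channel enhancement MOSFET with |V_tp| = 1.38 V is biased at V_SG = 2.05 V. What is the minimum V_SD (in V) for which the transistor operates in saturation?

The boundary between triode and saturation is V_SD = V_SG − |V_tp| = V_ov.
V_ov = 2.05 − 1.38 = 0.67 V.

V_SD,sat = 0.670 V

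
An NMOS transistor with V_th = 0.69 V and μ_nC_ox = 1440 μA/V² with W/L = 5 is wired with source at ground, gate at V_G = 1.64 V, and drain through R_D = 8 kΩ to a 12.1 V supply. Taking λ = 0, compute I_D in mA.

V_GS = V_G = 1.64 V, so V_ov = 1.64 − 0.69 = 0.95 V.
k_n = μ_nC_ox · (W/L) = 7.2 mA/V².
Assume saturation: I_D = ½ k_n V_ov² = 0.5 × 7.2 × 0.95² = 3.25 mA, giving V_DS = V_DD − I_D R_D = 12.1 − 3.25 × 8 = -13.9 V.
But -13.9 V < V_ov = 0.95 V, so the device is actually in triode.
In triode I_D = k_n[V_ov V_DS − ½ V_DS²] and I_D = (V_DD − V_DS)/R_D. Equating: 28.8 V_DS² − 55.72 V_DS + 12.1 = 0, giving V_DS = 0.249 V (the root below V_ov).
I_D = (12.1 − 0.249) / 8 = 1.48 mA.

I_D = 1.48 mA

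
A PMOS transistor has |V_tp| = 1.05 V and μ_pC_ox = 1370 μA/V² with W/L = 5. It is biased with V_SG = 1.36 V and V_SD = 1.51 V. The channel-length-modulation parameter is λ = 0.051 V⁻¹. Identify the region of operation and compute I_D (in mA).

k_p = μ_pC_ox · (W/L) = 6.85 mA/V².
V_ov = V_SG − |V_tp| = 1.36 − 1.05 = 0.31 V.
Since V_SD = 1.51 V ≥ V_ov = 0.31 V, the device is in saturation.
I_D = ½ k_p V_ov² (1 + λ V_SD) = 0.5 × 6.85 × 0.31² × (1 + 0.051 × 1.51) = 0.354 mA.

Saturation; I_D = 0.354 mA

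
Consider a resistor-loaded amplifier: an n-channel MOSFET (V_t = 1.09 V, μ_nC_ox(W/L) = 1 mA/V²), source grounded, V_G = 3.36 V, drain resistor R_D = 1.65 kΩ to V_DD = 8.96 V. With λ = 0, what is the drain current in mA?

I_D = 2.58 mA

V_GS = V_G = 3.36 V, so V_ov = 3.36 − 1.09 = 2.27 V.
Assume saturation: I_D = ½ k_n V_ov² = 0.5 × 1 × 2.27² = 2.58 mA, giving V_DS = V_DD − I_D R_D = 8.96 − 2.58 × 1.65 = 4.71 V.
V_DS = 4.71 V ≥ V_ov = 2.27 V, confirming saturation.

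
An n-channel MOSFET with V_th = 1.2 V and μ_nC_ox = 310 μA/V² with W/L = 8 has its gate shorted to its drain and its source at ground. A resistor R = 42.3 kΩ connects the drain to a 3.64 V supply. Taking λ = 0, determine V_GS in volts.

With gate tied to drain, V_GS = V_DS ≥ V_GS − V_th, so the device is in saturation.
k_n = μ_nC_ox · (W/L) = 2.48 mA/V².
KCL at the drain: ½ k_n (V_GS − V_th)² = (V_DD − V_GS)/R.
Let x = V_GS − 1.2. Then 52.5 x² + x − 2.44 = 0, giving x = 0.206 V (positive root), so V_GS = 1.41 V.
I_D = (V_DD − V_GS)/R = (3.64 − 1.41) / 42.3 = 0.0528 mA.

V_GS = 1.41 V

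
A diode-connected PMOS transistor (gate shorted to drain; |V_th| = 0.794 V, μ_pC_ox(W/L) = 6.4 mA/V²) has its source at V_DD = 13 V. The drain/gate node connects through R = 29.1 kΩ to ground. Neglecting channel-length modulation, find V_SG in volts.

With gate tied to drain, V_SG = V_SD ≥ V_SG − |V_th|, so the device is in saturation.
KCL at the drain: ½ k_p (V_SG − |V_th|)² = (V_DD − V_SG)/R.
Let x = V_SG − 0.794. Then 93.1 x² + x − 12.21 = 0, giving x = 0.357 V (positive root), so V_SG = 1.15 V.
I_D = (V_DD − V_SG)/R = (13 − 1.15) / 29.1 = 0.407 mA.

V_SG = 1.15 V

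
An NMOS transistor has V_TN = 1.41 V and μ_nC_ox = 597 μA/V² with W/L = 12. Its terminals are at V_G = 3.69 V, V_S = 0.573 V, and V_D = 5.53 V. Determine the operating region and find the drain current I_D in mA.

Saturation; I_D = 10.4 mA

V_GS = V_G − V_S = 3.69 − 0.573 = 3.12 V; V_DS = V_D − V_S = 5.53 − 0.573 = 4.96 V.
k_n = μ_nC_ox · (W/L) = 7.164 mA/V².
V_ov = V_GS − V_TN = 3.12 − 1.41 = 1.71 V.
Since V_DS = 4.96 V ≥ V_ov = 1.71 V, the device is in saturation.
I_D = ½ k_n V_ov² = 0.5 × 7.164 × 1.71² = 10.4 mA.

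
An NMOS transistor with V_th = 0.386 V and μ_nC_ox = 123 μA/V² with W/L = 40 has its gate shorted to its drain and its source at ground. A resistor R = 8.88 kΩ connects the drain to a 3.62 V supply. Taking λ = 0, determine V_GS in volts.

V_GS = 0.749 V

With gate tied to drain, V_GS = V_DS ≥ V_GS − V_th, so the device is in saturation.
k_n = μ_nC_ox · (W/L) = 4.92 mA/V².
KCL at the drain: ½ k_n (V_GS − V_th)² = (V_DD − V_GS)/R.
Let x = V_GS − 0.386. Then 21.8 x² + x − 3.234 = 0, giving x = 0.363 V (positive root), so V_GS = 0.749 V.
I_D = (V_DD − V_GS)/R = (3.62 − 0.749) / 8.88 = 0.323 mA.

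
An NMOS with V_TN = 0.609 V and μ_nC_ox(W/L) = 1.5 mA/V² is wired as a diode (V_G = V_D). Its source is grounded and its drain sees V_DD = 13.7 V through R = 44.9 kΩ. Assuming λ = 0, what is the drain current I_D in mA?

With gate tied to drain, V_GS = V_DS ≥ V_GS − V_TN, so the device is in saturation.
KCL at the drain: ½ k_n (V_GS − V_TN)² = (V_DD − V_GS)/R.
Let x = V_GS − 0.609. Then 33.7 x² + x − 13.09 = 0, giving x = 0.609 V (positive root), so V_GS = 1.22 V.
I_D = (V_DD − V_GS)/R = (13.7 − 1.22) / 44.9 = 0.278 mA.

I_D = 0.278 mA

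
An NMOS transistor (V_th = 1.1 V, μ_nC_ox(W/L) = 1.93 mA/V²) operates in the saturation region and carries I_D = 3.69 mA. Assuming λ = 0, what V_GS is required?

V_GS = 3.06 V

In saturation I_D = ½ k_n (V_GS − V_th)², so V_GS − V_th = √(2 I_D / k_n) = √(2 × 3.69 / 1.93) = 1.96 V.
V_GS = 1.1 + 1.96 = 3.06 V.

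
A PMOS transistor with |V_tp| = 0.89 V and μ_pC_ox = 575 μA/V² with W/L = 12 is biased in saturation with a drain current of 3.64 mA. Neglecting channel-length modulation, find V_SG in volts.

k_p = μ_pC_ox · (W/L) = 6.9 mA/V².
In saturation I_D = ½ k_p (V_SG − |V_tp|)², so V_SG − |V_tp| = √(2 I_D / k_p) = √(2 × 3.64 / 6.9) = 1.03 V.
V_SG = 0.89 + 1.03 = 1.92 V.

V_SG = 1.92 V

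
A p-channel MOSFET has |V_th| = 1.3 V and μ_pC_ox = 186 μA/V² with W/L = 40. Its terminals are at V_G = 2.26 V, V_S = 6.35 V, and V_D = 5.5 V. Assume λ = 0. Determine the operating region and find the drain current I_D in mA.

V_SG = V_S − V_G = 6.35 − 2.26 = 4.09 V; V_SD = V_S − V_D = 6.35 − 5.5 = 0.85 V.
k_p = μ_pC_ox · (W/L) = 7.44 mA/V².
V_ov = V_SG − |V_th| = 4.09 − 1.3 = 2.79 V.
Since V_SD = 0.85 V < V_ov = 2.79 V, the device is in the triode region.
I_D = k_p [V_ov · V_SD − ½ V_SD²] = 7.44 × [2.79 × 0.85 − 0.5 × 0.85²] = 15 mA.

Triode; I_D = 15.0 mA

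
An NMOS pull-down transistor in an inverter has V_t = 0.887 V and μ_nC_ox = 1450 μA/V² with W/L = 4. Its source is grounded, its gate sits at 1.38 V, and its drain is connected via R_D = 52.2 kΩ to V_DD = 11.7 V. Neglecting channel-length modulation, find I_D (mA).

V_GS = V_G = 1.38 V, so V_ov = 1.38 − 0.887 = 0.493 V.
k_n = μ_nC_ox · (W/L) = 5.8 mA/V².
Assume saturation: I_D = ½ k_n V_ov² = 0.5 × 5.8 × 0.493² = 0.705 mA, giving V_DS = V_DD − I_D R_D = 11.7 − 0.705 × 52.2 = -25.1 V.
But -25.1 V < V_ov = 0.493 V, so the device is actually in triode.
In triode I_D = k_n[V_ov V_DS − ½ V_DS²] and I_D = (V_DD − V_DS)/R_D. Equating: 151 V_DS² − 150.3 V_DS + 11.7 = 0, giving V_DS = 0.0852 V (the root below V_ov).
I_D = (11.7 − 0.0852) / 52.2 = 0.223 mA.

I_D = 0.223 mA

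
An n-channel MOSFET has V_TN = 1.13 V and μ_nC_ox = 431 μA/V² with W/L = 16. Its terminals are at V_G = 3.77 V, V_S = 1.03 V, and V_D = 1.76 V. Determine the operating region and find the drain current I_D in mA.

V_GS = V_G − V_S = 3.77 − 1.03 = 2.74 V; V_DS = V_D − V_S = 1.76 − 1.03 = 0.73 V.
k_n = μ_nC_ox · (W/L) = 6.896 mA/V².
V_ov = V_GS − V_TN = 2.74 − 1.13 = 1.61 V.
Since V_DS = 0.73 V < V_ov = 1.61 V, the device is in the triode region.
I_D = k_n [V_ov · V_DS − ½ V_DS²] = 6.896 × [1.61 × 0.73 − 0.5 × 0.73²] = 6.27 mA.

Triode; I_D = 6.27 mA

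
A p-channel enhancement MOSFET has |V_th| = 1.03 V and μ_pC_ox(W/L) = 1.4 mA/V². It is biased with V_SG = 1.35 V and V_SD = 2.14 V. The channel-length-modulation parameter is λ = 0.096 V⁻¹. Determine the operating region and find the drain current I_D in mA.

V_ov = V_SG − |V_th| = 1.35 − 1.03 = 0.32 V.
Since V_SD = 2.14 V ≥ V_ov = 0.32 V, the device is in saturation.
I_D = ½ k_p V_ov² (1 + λ V_SD) = 0.5 × 1.4 × 0.32² × (1 + 0.096 × 2.14) = 0.0864 mA.

Saturation; I_D = 0.0864 mA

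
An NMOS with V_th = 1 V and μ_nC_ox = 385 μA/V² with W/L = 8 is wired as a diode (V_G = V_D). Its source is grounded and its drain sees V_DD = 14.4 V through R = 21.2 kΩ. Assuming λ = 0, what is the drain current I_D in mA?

With gate tied to drain, V_GS = V_DS ≥ V_GS − V_th, so the device is in saturation.
k_n = μ_nC_ox · (W/L) = 3.08 mA/V².
KCL at the drain: ½ k_n (V_GS − V_th)² = (V_DD − V_GS)/R.
Let x = V_GS − 1. Then 32.6 x² + x − 13.4 = 0, giving x = 0.626 V (positive root), so V_GS = 1.63 V.
I_D = (V_DD − V_GS)/R = (14.4 − 1.63) / 21.2 = 0.603 mA.

I_D = 0.603 mA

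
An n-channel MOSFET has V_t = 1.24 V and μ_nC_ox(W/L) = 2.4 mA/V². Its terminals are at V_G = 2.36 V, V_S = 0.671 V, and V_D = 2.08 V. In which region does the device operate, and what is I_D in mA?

V_GS = V_G − V_S = 2.36 − 0.671 = 1.69 V; V_DS = V_D − V_S = 2.08 − 0.671 = 1.41 V.
V_ov = V_GS − V_t = 1.69 − 1.24 = 0.449 V.
Since V_DS = 1.41 V ≥ V_ov = 0.449 V, the device is in saturation.
I_D = ½ k_n V_ov² = 0.5 × 2.4 × 0.449² = 0.242 mA.

Saturation; I_D = 0.242 mA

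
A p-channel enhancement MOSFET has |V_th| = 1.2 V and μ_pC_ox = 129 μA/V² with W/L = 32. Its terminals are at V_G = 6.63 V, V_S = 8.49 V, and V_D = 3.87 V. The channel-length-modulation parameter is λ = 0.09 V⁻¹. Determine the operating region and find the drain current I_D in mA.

V_SG = V_S − V_G = 8.49 − 6.63 = 1.86 V; V_SD = V_S − V_D = 8.49 − 3.87 = 4.62 V.
k_p = μ_pC_ox · (W/L) = 4.128 mA/V².
V_ov = V_SG − |V_th| = 1.86 − 1.2 = 0.66 V.
Since V_SD = 4.62 V ≥ V_ov = 0.66 V, the device is in saturation.
I_D = ½ k_p V_ov² (1 + λ V_SD) = 0.5 × 4.128 × 0.66² × (1 + 0.09 × 4.62) = 1.27 mA.

Saturation; I_D = 1.27 mA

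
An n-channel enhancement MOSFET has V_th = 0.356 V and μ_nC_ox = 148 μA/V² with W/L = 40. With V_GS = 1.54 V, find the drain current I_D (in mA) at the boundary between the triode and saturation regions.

At the boundary V_DS = V_ov = V_GS − V_th = 1.54 − 0.356 = 1.18 V.
k_n = μ_nC_ox · (W/L) = 5.92 mA/V².
I_D = ½ k_n V_ov² = 0.5 × 5.92 × 1.18² = 4.15 mA.

I_D = 4.15 mA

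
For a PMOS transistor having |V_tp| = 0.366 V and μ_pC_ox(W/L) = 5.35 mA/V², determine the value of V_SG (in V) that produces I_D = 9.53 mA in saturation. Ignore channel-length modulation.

V_SG = 2.25 V

In saturation I_D = ½ k_p (V_SG − |V_tp|)², so V_SG − |V_tp| = √(2 I_D / k_p) = √(2 × 9.53 / 5.35) = 1.89 V.
V_SG = 0.366 + 1.89 = 2.25 V.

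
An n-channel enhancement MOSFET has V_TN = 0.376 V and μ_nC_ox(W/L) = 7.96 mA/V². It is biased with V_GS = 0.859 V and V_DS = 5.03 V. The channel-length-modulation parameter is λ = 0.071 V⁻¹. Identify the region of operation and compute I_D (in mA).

V_ov = V_GS − V_TN = 0.859 − 0.376 = 0.483 V.
Since V_DS = 5.03 V ≥ V_ov = 0.483 V, the device is in saturation.
I_D = ½ k_n V_ov² (1 + λ V_DS) = 0.5 × 7.96 × 0.483² × (1 + 0.071 × 5.03) = 1.26 mA.

Saturation; I_D = 1.26 mA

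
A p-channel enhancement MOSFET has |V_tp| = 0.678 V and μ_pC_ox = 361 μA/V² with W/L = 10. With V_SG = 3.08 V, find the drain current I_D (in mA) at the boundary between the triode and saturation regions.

At the boundary V_SD = V_ov = V_SG − |V_tp| = 3.08 − 0.678 = 2.4 V.
k_p = μ_pC_ox · (W/L) = 3.61 mA/V².
I_D = ½ k_p V_ov² = 0.5 × 3.61 × 2.4² = 10.4 mA.

I_D = 10.4 mA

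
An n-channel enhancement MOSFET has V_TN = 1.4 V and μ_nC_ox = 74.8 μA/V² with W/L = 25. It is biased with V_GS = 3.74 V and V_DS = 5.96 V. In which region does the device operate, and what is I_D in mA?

Saturation; I_D = 5.12 mA

k_n = μ_nC_ox · (W/L) = 1.87 mA/V².
V_ov = V_GS − V_TN = 3.74 − 1.4 = 2.34 V.
Since V_DS = 5.96 V ≥ V_ov = 2.34 V, the device is in saturation.
I_D = ½ k_n V_ov² = 0.5 × 1.87 × 2.34² = 5.12 mA.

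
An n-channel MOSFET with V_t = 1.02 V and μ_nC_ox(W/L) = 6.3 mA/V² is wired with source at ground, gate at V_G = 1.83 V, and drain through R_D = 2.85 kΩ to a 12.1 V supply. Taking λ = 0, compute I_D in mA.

V_GS = V_G = 1.83 V, so V_ov = 1.83 − 1.02 = 0.81 V.
Assume saturation: I_D = ½ k_n V_ov² = 0.5 × 6.3 × 0.81² = 2.07 mA, giving V_DS = V_DD − I_D R_D = 12.1 − 2.07 × 2.85 = 6.21 V.
V_DS = 6.21 V ≥ V_ov = 0.81 V, confirming saturation.

I_D = 2.07 mA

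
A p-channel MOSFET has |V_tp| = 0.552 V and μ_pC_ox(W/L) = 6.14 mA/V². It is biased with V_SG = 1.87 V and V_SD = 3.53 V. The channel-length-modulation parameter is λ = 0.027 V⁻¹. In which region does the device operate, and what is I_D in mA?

V_ov = V_SG − |V_tp| = 1.87 − 0.552 = 1.32 V.
Since V_SD = 3.53 V ≥ V_ov = 1.32 V, the device is in saturation.
I_D = ½ k_p V_ov² (1 + λ V_SD) = 0.5 × 6.14 × 1.32² × (1 + 0.027 × 3.53) = 5.84 mA.

Saturation; I_D = 5.84 mA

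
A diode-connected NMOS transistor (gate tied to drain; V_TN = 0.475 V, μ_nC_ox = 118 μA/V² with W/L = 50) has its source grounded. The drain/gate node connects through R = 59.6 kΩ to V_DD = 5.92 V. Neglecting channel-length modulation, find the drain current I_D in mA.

With gate tied to drain, V_GS = V_DS ≥ V_GS − V_TN, so the device is in saturation.
k_n = μ_nC_ox · (W/L) = 5.9 mA/V².
KCL at the drain: ½ k_n (V_GS − V_TN)² = (V_DD − V_GS)/R.
Let x = V_GS − 0.475. Then 176 x² + x − 5.445 = 0, giving x = 0.173 V (positive root), so V_GS = 0.648 V.
I_D = (V_DD − V_GS)/R = (5.92 − 0.648) / 59.6 = 0.0885 mA.

I_D = 0.0885 mA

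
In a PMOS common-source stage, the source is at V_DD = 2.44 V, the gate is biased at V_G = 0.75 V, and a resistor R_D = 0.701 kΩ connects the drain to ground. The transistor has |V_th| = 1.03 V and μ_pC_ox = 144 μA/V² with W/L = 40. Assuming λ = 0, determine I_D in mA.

I_D = 1.25 mA

V_SG = V_DD − V_G = 2.44 − 0.75 = 1.69 V, so V_ov = 1.69 − 1.03 = 0.66 V.
k_p = μ_pC_ox · (W/L) = 5.76 mA/V².
Assume saturation: I_D = ½ k_p V_ov² = 0.5 × 5.76 × 0.66² = 1.25 mA, giving V_SD = V_DD − I_D R_D = 2.44 − 1.25 × 0.701 = 1.56 V.
V_SD = 1.56 V ≥ V_ov = 0.66 V, confirming saturation.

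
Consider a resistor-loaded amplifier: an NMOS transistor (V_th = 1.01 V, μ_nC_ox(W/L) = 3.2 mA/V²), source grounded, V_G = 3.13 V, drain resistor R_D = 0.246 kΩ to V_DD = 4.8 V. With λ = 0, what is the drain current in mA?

I_D = 7.19 mA

V_GS = V_G = 3.13 V, so V_ov = 3.13 − 1.01 = 2.12 V.
Assume saturation: I_D = ½ k_n V_ov² = 0.5 × 3.2 × 2.12² = 7.19 mA, giving V_DS = V_DD − I_D R_D = 4.8 − 7.19 × 0.246 = 3.03 V.
V_DS = 3.03 V ≥ V_ov = 2.12 V, confirming saturation.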